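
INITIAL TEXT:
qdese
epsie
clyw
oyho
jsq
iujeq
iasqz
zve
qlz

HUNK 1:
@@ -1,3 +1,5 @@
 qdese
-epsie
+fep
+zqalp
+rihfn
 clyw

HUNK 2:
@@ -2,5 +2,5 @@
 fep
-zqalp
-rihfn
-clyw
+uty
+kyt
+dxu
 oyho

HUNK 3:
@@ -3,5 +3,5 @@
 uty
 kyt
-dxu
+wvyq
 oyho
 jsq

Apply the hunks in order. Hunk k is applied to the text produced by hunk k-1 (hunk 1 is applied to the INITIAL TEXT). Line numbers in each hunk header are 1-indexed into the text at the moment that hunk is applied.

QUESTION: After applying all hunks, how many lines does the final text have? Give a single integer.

Hunk 1: at line 1 remove [epsie] add [fep,zqalp,rihfn] -> 11 lines: qdese fep zqalp rihfn clyw oyho jsq iujeq iasqz zve qlz
Hunk 2: at line 2 remove [zqalp,rihfn,clyw] add [uty,kyt,dxu] -> 11 lines: qdese fep uty kyt dxu oyho jsq iujeq iasqz zve qlz
Hunk 3: at line 3 remove [dxu] add [wvyq] -> 11 lines: qdese fep uty kyt wvyq oyho jsq iujeq iasqz zve qlz
Final line count: 11

Answer: 11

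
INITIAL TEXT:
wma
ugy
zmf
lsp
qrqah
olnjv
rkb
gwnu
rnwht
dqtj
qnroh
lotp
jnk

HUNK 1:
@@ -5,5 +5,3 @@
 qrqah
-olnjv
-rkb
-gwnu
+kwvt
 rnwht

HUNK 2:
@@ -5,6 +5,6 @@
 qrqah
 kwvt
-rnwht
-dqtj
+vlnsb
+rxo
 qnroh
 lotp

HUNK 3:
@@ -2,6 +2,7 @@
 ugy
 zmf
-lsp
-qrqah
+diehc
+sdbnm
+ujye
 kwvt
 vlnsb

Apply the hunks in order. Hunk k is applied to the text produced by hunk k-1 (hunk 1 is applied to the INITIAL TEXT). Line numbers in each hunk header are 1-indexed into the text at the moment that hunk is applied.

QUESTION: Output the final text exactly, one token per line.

Answer: wma
ugy
zmf
diehc
sdbnm
ujye
kwvt
vlnsb
rxo
qnroh
lotp
jnk

Derivation:
Hunk 1: at line 5 remove [olnjv,rkb,gwnu] add [kwvt] -> 11 lines: wma ugy zmf lsp qrqah kwvt rnwht dqtj qnroh lotp jnk
Hunk 2: at line 5 remove [rnwht,dqtj] add [vlnsb,rxo] -> 11 lines: wma ugy zmf lsp qrqah kwvt vlnsb rxo qnroh lotp jnk
Hunk 3: at line 2 remove [lsp,qrqah] add [diehc,sdbnm,ujye] -> 12 lines: wma ugy zmf diehc sdbnm ujye kwvt vlnsb rxo qnroh lotp jnk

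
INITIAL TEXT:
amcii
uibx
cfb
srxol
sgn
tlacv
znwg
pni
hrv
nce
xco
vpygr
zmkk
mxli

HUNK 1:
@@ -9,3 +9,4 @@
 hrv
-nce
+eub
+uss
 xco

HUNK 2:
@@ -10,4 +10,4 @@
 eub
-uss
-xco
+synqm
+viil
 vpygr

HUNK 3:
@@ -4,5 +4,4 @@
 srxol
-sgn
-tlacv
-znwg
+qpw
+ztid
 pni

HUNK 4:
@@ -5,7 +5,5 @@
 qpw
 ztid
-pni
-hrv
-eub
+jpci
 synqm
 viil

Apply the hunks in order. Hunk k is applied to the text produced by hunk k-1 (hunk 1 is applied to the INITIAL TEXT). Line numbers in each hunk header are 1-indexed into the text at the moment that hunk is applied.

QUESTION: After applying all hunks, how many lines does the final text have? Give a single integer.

Answer: 12

Derivation:
Hunk 1: at line 9 remove [nce] add [eub,uss] -> 15 lines: amcii uibx cfb srxol sgn tlacv znwg pni hrv eub uss xco vpygr zmkk mxli
Hunk 2: at line 10 remove [uss,xco] add [synqm,viil] -> 15 lines: amcii uibx cfb srxol sgn tlacv znwg pni hrv eub synqm viil vpygr zmkk mxli
Hunk 3: at line 4 remove [sgn,tlacv,znwg] add [qpw,ztid] -> 14 lines: amcii uibx cfb srxol qpw ztid pni hrv eub synqm viil vpygr zmkk mxli
Hunk 4: at line 5 remove [pni,hrv,eub] add [jpci] -> 12 lines: amcii uibx cfb srxol qpw ztid jpci synqm viil vpygr zmkk mxli
Final line count: 12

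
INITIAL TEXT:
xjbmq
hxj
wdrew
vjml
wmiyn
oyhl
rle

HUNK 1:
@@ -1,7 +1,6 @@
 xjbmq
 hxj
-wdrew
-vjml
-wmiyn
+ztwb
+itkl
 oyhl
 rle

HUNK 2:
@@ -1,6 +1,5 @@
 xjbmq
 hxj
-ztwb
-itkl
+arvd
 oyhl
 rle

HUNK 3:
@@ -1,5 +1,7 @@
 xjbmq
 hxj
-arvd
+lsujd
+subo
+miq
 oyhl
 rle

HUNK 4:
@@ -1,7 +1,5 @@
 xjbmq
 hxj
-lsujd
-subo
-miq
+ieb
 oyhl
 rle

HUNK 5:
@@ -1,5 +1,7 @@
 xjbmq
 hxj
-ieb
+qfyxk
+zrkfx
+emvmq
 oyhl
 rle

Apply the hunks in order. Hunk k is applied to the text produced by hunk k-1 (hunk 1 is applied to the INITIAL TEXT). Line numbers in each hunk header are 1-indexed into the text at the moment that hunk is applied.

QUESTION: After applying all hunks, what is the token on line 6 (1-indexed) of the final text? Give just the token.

Hunk 1: at line 1 remove [wdrew,vjml,wmiyn] add [ztwb,itkl] -> 6 lines: xjbmq hxj ztwb itkl oyhl rle
Hunk 2: at line 1 remove [ztwb,itkl] add [arvd] -> 5 lines: xjbmq hxj arvd oyhl rle
Hunk 3: at line 1 remove [arvd] add [lsujd,subo,miq] -> 7 lines: xjbmq hxj lsujd subo miq oyhl rle
Hunk 4: at line 1 remove [lsujd,subo,miq] add [ieb] -> 5 lines: xjbmq hxj ieb oyhl rle
Hunk 5: at line 1 remove [ieb] add [qfyxk,zrkfx,emvmq] -> 7 lines: xjbmq hxj qfyxk zrkfx emvmq oyhl rle
Final line 6: oyhl

Answer: oyhl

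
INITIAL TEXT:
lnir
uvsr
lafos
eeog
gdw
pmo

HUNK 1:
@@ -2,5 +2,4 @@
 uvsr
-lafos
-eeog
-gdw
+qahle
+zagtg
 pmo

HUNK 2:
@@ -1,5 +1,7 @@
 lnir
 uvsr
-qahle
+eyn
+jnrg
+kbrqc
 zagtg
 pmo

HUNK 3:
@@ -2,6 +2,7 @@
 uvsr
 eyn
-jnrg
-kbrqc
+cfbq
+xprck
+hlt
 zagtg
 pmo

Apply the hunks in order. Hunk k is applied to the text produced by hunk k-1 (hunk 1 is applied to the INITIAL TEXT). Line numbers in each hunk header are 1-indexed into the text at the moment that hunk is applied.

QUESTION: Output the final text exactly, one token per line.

Answer: lnir
uvsr
eyn
cfbq
xprck
hlt
zagtg
pmo

Derivation:
Hunk 1: at line 2 remove [lafos,eeog,gdw] add [qahle,zagtg] -> 5 lines: lnir uvsr qahle zagtg pmo
Hunk 2: at line 1 remove [qahle] add [eyn,jnrg,kbrqc] -> 7 lines: lnir uvsr eyn jnrg kbrqc zagtg pmo
Hunk 3: at line 2 remove [jnrg,kbrqc] add [cfbq,xprck,hlt] -> 8 lines: lnir uvsr eyn cfbq xprck hlt zagtg pmo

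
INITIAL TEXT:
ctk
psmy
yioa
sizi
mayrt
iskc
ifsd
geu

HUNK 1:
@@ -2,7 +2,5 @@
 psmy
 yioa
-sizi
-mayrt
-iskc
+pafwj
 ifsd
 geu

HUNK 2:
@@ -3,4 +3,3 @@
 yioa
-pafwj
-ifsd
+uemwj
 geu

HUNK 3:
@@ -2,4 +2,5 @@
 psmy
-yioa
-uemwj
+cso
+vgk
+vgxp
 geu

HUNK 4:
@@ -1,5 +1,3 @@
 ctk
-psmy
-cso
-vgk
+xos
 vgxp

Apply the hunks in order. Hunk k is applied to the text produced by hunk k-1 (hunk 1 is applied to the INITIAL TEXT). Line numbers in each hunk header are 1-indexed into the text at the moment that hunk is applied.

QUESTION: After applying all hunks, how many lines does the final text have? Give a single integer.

Hunk 1: at line 2 remove [sizi,mayrt,iskc] add [pafwj] -> 6 lines: ctk psmy yioa pafwj ifsd geu
Hunk 2: at line 3 remove [pafwj,ifsd] add [uemwj] -> 5 lines: ctk psmy yioa uemwj geu
Hunk 3: at line 2 remove [yioa,uemwj] add [cso,vgk,vgxp] -> 6 lines: ctk psmy cso vgk vgxp geu
Hunk 4: at line 1 remove [psmy,cso,vgk] add [xos] -> 4 lines: ctk xos vgxp geu
Final line count: 4

Answer: 4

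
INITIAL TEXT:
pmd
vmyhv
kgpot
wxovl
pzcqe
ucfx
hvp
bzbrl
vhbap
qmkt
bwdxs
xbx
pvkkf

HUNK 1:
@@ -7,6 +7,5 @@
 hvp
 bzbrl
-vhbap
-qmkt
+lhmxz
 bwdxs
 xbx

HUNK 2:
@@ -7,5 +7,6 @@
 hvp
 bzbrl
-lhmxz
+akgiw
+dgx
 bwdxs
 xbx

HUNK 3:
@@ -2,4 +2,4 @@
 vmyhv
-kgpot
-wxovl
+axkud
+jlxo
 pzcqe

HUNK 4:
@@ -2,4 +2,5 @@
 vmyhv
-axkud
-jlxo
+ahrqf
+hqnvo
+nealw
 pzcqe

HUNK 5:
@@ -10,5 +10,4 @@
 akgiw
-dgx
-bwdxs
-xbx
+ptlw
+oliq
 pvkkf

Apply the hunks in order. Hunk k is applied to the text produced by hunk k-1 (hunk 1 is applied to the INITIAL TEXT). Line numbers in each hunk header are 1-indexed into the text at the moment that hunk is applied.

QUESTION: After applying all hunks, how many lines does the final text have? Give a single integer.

Hunk 1: at line 7 remove [vhbap,qmkt] add [lhmxz] -> 12 lines: pmd vmyhv kgpot wxovl pzcqe ucfx hvp bzbrl lhmxz bwdxs xbx pvkkf
Hunk 2: at line 7 remove [lhmxz] add [akgiw,dgx] -> 13 lines: pmd vmyhv kgpot wxovl pzcqe ucfx hvp bzbrl akgiw dgx bwdxs xbx pvkkf
Hunk 3: at line 2 remove [kgpot,wxovl] add [axkud,jlxo] -> 13 lines: pmd vmyhv axkud jlxo pzcqe ucfx hvp bzbrl akgiw dgx bwdxs xbx pvkkf
Hunk 4: at line 2 remove [axkud,jlxo] add [ahrqf,hqnvo,nealw] -> 14 lines: pmd vmyhv ahrqf hqnvo nealw pzcqe ucfx hvp bzbrl akgiw dgx bwdxs xbx pvkkf
Hunk 5: at line 10 remove [dgx,bwdxs,xbx] add [ptlw,oliq] -> 13 lines: pmd vmyhv ahrqf hqnvo nealw pzcqe ucfx hvp bzbrl akgiw ptlw oliq pvkkf
Final line count: 13

Answer: 13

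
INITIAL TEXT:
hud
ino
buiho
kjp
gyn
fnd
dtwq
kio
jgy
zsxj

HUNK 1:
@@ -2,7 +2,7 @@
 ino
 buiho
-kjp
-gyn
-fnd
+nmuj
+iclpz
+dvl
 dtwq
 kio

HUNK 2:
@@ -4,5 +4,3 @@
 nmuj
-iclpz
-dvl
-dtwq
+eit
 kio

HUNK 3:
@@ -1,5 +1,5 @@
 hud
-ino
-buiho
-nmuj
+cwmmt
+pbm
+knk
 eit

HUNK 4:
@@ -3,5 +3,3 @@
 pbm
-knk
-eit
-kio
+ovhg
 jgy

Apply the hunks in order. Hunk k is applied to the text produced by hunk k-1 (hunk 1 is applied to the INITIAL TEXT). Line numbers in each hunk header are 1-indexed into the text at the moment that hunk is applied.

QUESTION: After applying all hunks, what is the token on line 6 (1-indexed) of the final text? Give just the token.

Hunk 1: at line 2 remove [kjp,gyn,fnd] add [nmuj,iclpz,dvl] -> 10 lines: hud ino buiho nmuj iclpz dvl dtwq kio jgy zsxj
Hunk 2: at line 4 remove [iclpz,dvl,dtwq] add [eit] -> 8 lines: hud ino buiho nmuj eit kio jgy zsxj
Hunk 3: at line 1 remove [ino,buiho,nmuj] add [cwmmt,pbm,knk] -> 8 lines: hud cwmmt pbm knk eit kio jgy zsxj
Hunk 4: at line 3 remove [knk,eit,kio] add [ovhg] -> 6 lines: hud cwmmt pbm ovhg jgy zsxj
Final line 6: zsxj

Answer: zsxj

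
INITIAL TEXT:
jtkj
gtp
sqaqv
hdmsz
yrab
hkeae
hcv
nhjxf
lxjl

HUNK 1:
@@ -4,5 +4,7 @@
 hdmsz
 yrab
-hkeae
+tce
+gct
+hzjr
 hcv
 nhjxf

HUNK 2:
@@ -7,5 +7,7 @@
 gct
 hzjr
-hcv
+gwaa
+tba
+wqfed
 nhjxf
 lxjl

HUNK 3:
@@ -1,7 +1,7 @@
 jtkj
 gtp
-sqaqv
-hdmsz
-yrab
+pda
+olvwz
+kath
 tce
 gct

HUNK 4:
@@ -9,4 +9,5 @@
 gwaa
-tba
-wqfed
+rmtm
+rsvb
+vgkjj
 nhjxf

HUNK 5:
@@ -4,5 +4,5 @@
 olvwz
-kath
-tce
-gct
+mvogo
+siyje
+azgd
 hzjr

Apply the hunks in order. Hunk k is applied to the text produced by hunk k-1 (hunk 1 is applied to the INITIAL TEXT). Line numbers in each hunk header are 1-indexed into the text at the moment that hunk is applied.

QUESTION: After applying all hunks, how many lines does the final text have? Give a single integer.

Answer: 14

Derivation:
Hunk 1: at line 4 remove [hkeae] add [tce,gct,hzjr] -> 11 lines: jtkj gtp sqaqv hdmsz yrab tce gct hzjr hcv nhjxf lxjl
Hunk 2: at line 7 remove [hcv] add [gwaa,tba,wqfed] -> 13 lines: jtkj gtp sqaqv hdmsz yrab tce gct hzjr gwaa tba wqfed nhjxf lxjl
Hunk 3: at line 1 remove [sqaqv,hdmsz,yrab] add [pda,olvwz,kath] -> 13 lines: jtkj gtp pda olvwz kath tce gct hzjr gwaa tba wqfed nhjxf lxjl
Hunk 4: at line 9 remove [tba,wqfed] add [rmtm,rsvb,vgkjj] -> 14 lines: jtkj gtp pda olvwz kath tce gct hzjr gwaa rmtm rsvb vgkjj nhjxf lxjl
Hunk 5: at line 4 remove [kath,tce,gct] add [mvogo,siyje,azgd] -> 14 lines: jtkj gtp pda olvwz mvogo siyje azgd hzjr gwaa rmtm rsvb vgkjj nhjxf lxjl
Final line count: 14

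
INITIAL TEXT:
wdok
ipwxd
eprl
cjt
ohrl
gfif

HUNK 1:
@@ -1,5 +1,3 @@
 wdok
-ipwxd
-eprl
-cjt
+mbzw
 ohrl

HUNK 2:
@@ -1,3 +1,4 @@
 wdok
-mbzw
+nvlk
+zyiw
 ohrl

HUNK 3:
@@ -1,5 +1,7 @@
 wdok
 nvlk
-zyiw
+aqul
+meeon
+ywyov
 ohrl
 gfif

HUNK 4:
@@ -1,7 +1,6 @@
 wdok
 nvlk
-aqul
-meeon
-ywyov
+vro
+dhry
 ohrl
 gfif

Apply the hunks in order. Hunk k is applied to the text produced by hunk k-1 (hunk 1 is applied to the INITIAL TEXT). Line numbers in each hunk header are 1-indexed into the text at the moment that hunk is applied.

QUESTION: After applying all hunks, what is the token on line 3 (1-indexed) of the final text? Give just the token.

Hunk 1: at line 1 remove [ipwxd,eprl,cjt] add [mbzw] -> 4 lines: wdok mbzw ohrl gfif
Hunk 2: at line 1 remove [mbzw] add [nvlk,zyiw] -> 5 lines: wdok nvlk zyiw ohrl gfif
Hunk 3: at line 1 remove [zyiw] add [aqul,meeon,ywyov] -> 7 lines: wdok nvlk aqul meeon ywyov ohrl gfif
Hunk 4: at line 1 remove [aqul,meeon,ywyov] add [vro,dhry] -> 6 lines: wdok nvlk vro dhry ohrl gfif
Final line 3: vro

Answer: vro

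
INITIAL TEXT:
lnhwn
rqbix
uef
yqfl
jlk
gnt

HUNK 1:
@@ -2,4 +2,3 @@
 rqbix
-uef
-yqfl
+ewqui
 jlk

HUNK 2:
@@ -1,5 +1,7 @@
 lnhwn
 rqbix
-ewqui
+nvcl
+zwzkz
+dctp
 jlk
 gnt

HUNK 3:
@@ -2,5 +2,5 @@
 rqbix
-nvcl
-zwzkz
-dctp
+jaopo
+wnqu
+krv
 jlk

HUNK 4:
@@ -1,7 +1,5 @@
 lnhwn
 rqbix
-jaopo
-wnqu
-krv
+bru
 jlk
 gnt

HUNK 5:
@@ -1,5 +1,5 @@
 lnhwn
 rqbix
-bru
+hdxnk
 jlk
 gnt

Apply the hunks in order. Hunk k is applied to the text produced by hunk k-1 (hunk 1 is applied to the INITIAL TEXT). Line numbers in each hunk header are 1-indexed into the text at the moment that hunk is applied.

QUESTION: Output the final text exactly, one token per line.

Answer: lnhwn
rqbix
hdxnk
jlk
gnt

Derivation:
Hunk 1: at line 2 remove [uef,yqfl] add [ewqui] -> 5 lines: lnhwn rqbix ewqui jlk gnt
Hunk 2: at line 1 remove [ewqui] add [nvcl,zwzkz,dctp] -> 7 lines: lnhwn rqbix nvcl zwzkz dctp jlk gnt
Hunk 3: at line 2 remove [nvcl,zwzkz,dctp] add [jaopo,wnqu,krv] -> 7 lines: lnhwn rqbix jaopo wnqu krv jlk gnt
Hunk 4: at line 1 remove [jaopo,wnqu,krv] add [bru] -> 5 lines: lnhwn rqbix bru jlk gnt
Hunk 5: at line 1 remove [bru] add [hdxnk] -> 5 lines: lnhwn rqbix hdxnk jlk gnt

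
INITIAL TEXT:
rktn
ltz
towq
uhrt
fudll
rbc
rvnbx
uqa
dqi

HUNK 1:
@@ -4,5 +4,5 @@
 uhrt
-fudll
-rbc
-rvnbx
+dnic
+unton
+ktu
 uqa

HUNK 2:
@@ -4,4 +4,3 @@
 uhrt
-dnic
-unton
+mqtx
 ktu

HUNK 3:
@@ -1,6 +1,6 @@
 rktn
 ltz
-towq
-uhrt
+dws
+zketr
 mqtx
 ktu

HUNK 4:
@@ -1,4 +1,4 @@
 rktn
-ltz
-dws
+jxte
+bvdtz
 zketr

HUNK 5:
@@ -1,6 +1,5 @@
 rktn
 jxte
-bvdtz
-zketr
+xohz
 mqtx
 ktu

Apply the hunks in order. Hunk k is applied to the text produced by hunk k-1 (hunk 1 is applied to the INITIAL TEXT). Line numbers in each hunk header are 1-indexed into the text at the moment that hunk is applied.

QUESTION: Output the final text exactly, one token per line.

Hunk 1: at line 4 remove [fudll,rbc,rvnbx] add [dnic,unton,ktu] -> 9 lines: rktn ltz towq uhrt dnic unton ktu uqa dqi
Hunk 2: at line 4 remove [dnic,unton] add [mqtx] -> 8 lines: rktn ltz towq uhrt mqtx ktu uqa dqi
Hunk 3: at line 1 remove [towq,uhrt] add [dws,zketr] -> 8 lines: rktn ltz dws zketr mqtx ktu uqa dqi
Hunk 4: at line 1 remove [ltz,dws] add [jxte,bvdtz] -> 8 lines: rktn jxte bvdtz zketr mqtx ktu uqa dqi
Hunk 5: at line 1 remove [bvdtz,zketr] add [xohz] -> 7 lines: rktn jxte xohz mqtx ktu uqa dqi

Answer: rktn
jxte
xohz
mqtx
ktu
uqa
dqi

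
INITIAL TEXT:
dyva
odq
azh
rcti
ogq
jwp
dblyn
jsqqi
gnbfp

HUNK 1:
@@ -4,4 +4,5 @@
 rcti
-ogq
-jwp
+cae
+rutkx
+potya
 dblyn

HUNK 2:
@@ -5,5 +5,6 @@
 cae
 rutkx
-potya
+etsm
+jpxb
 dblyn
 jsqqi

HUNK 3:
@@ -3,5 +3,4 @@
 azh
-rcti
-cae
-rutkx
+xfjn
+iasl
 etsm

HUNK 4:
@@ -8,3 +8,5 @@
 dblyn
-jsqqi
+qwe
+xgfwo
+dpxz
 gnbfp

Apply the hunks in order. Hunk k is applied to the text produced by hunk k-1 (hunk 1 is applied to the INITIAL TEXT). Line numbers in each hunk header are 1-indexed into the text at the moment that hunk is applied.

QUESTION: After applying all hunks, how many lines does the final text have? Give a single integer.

Answer: 12

Derivation:
Hunk 1: at line 4 remove [ogq,jwp] add [cae,rutkx,potya] -> 10 lines: dyva odq azh rcti cae rutkx potya dblyn jsqqi gnbfp
Hunk 2: at line 5 remove [potya] add [etsm,jpxb] -> 11 lines: dyva odq azh rcti cae rutkx etsm jpxb dblyn jsqqi gnbfp
Hunk 3: at line 3 remove [rcti,cae,rutkx] add [xfjn,iasl] -> 10 lines: dyva odq azh xfjn iasl etsm jpxb dblyn jsqqi gnbfp
Hunk 4: at line 8 remove [jsqqi] add [qwe,xgfwo,dpxz] -> 12 lines: dyva odq azh xfjn iasl etsm jpxb dblyn qwe xgfwo dpxz gnbfp
Final line count: 12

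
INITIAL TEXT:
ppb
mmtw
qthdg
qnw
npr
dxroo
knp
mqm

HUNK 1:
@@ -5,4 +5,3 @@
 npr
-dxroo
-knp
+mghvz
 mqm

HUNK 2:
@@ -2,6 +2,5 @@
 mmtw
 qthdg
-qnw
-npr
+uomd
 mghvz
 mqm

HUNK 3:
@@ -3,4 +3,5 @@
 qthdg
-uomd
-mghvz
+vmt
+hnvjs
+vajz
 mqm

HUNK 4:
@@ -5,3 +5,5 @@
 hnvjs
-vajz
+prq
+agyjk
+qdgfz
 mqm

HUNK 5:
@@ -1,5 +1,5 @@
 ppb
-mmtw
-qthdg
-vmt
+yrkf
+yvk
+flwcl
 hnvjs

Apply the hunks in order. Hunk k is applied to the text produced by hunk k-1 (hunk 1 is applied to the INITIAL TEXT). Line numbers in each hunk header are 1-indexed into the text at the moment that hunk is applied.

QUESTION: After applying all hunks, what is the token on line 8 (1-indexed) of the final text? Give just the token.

Answer: qdgfz

Derivation:
Hunk 1: at line 5 remove [dxroo,knp] add [mghvz] -> 7 lines: ppb mmtw qthdg qnw npr mghvz mqm
Hunk 2: at line 2 remove [qnw,npr] add [uomd] -> 6 lines: ppb mmtw qthdg uomd mghvz mqm
Hunk 3: at line 3 remove [uomd,mghvz] add [vmt,hnvjs,vajz] -> 7 lines: ppb mmtw qthdg vmt hnvjs vajz mqm
Hunk 4: at line 5 remove [vajz] add [prq,agyjk,qdgfz] -> 9 lines: ppb mmtw qthdg vmt hnvjs prq agyjk qdgfz mqm
Hunk 5: at line 1 remove [mmtw,qthdg,vmt] add [yrkf,yvk,flwcl] -> 9 lines: ppb yrkf yvk flwcl hnvjs prq agyjk qdgfz mqm
Final line 8: qdgfz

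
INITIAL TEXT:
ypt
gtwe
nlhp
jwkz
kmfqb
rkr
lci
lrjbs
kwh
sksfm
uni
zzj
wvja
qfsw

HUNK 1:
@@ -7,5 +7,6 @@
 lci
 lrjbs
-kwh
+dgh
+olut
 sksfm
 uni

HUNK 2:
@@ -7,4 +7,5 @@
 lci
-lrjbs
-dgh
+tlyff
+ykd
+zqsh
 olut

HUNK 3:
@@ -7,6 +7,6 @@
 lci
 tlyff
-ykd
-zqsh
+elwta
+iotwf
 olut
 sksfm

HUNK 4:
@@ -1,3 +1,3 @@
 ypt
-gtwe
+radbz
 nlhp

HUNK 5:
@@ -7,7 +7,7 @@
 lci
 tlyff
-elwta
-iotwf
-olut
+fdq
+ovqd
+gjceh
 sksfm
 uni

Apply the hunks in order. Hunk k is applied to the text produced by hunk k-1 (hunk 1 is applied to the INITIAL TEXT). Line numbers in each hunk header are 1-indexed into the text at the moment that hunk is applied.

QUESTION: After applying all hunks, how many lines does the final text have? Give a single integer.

Hunk 1: at line 7 remove [kwh] add [dgh,olut] -> 15 lines: ypt gtwe nlhp jwkz kmfqb rkr lci lrjbs dgh olut sksfm uni zzj wvja qfsw
Hunk 2: at line 7 remove [lrjbs,dgh] add [tlyff,ykd,zqsh] -> 16 lines: ypt gtwe nlhp jwkz kmfqb rkr lci tlyff ykd zqsh olut sksfm uni zzj wvja qfsw
Hunk 3: at line 7 remove [ykd,zqsh] add [elwta,iotwf] -> 16 lines: ypt gtwe nlhp jwkz kmfqb rkr lci tlyff elwta iotwf olut sksfm uni zzj wvja qfsw
Hunk 4: at line 1 remove [gtwe] add [radbz] -> 16 lines: ypt radbz nlhp jwkz kmfqb rkr lci tlyff elwta iotwf olut sksfm uni zzj wvja qfsw
Hunk 5: at line 7 remove [elwta,iotwf,olut] add [fdq,ovqd,gjceh] -> 16 lines: ypt radbz nlhp jwkz kmfqb rkr lci tlyff fdq ovqd gjceh sksfm uni zzj wvja qfsw
Final line count: 16

Answer: 16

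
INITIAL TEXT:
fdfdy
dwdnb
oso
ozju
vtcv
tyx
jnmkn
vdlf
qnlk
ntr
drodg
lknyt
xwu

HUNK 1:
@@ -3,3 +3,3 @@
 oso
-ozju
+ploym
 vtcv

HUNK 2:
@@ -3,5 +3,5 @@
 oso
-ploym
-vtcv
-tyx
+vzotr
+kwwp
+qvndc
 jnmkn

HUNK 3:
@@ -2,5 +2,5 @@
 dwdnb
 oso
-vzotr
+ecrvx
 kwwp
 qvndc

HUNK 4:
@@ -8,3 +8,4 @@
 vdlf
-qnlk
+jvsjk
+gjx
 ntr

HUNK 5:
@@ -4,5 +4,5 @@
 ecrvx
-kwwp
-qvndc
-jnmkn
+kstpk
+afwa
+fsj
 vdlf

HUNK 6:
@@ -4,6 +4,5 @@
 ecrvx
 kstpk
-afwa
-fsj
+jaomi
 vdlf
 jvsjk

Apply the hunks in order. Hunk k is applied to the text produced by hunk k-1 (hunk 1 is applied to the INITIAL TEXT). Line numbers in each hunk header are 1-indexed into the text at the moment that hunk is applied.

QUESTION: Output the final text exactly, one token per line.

Answer: fdfdy
dwdnb
oso
ecrvx
kstpk
jaomi
vdlf
jvsjk
gjx
ntr
drodg
lknyt
xwu

Derivation:
Hunk 1: at line 3 remove [ozju] add [ploym] -> 13 lines: fdfdy dwdnb oso ploym vtcv tyx jnmkn vdlf qnlk ntr drodg lknyt xwu
Hunk 2: at line 3 remove [ploym,vtcv,tyx] add [vzotr,kwwp,qvndc] -> 13 lines: fdfdy dwdnb oso vzotr kwwp qvndc jnmkn vdlf qnlk ntr drodg lknyt xwu
Hunk 3: at line 2 remove [vzotr] add [ecrvx] -> 13 lines: fdfdy dwdnb oso ecrvx kwwp qvndc jnmkn vdlf qnlk ntr drodg lknyt xwu
Hunk 4: at line 8 remove [qnlk] add [jvsjk,gjx] -> 14 lines: fdfdy dwdnb oso ecrvx kwwp qvndc jnmkn vdlf jvsjk gjx ntr drodg lknyt xwu
Hunk 5: at line 4 remove [kwwp,qvndc,jnmkn] add [kstpk,afwa,fsj] -> 14 lines: fdfdy dwdnb oso ecrvx kstpk afwa fsj vdlf jvsjk gjx ntr drodg lknyt xwu
Hunk 6: at line 4 remove [afwa,fsj] add [jaomi] -> 13 lines: fdfdy dwdnb oso ecrvx kstpk jaomi vdlf jvsjk gjx ntr drodg lknyt xwu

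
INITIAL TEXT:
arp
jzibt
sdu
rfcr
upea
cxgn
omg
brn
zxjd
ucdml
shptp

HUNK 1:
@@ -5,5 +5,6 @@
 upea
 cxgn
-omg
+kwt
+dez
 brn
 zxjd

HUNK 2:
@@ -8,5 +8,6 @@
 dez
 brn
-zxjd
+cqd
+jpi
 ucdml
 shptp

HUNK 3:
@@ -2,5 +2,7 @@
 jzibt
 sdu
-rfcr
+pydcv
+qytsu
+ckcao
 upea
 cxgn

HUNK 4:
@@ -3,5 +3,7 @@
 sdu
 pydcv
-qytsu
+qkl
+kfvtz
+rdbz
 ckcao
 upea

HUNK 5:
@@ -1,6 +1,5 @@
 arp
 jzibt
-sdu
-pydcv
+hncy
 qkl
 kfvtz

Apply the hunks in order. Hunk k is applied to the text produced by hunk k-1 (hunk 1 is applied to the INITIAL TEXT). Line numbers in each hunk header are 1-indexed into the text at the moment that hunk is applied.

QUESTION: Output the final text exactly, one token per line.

Hunk 1: at line 5 remove [omg] add [kwt,dez] -> 12 lines: arp jzibt sdu rfcr upea cxgn kwt dez brn zxjd ucdml shptp
Hunk 2: at line 8 remove [zxjd] add [cqd,jpi] -> 13 lines: arp jzibt sdu rfcr upea cxgn kwt dez brn cqd jpi ucdml shptp
Hunk 3: at line 2 remove [rfcr] add [pydcv,qytsu,ckcao] -> 15 lines: arp jzibt sdu pydcv qytsu ckcao upea cxgn kwt dez brn cqd jpi ucdml shptp
Hunk 4: at line 3 remove [qytsu] add [qkl,kfvtz,rdbz] -> 17 lines: arp jzibt sdu pydcv qkl kfvtz rdbz ckcao upea cxgn kwt dez brn cqd jpi ucdml shptp
Hunk 5: at line 1 remove [sdu,pydcv] add [hncy] -> 16 lines: arp jzibt hncy qkl kfvtz rdbz ckcao upea cxgn kwt dez brn cqd jpi ucdml shptp

Answer: arp
jzibt
hncy
qkl
kfvtz
rdbz
ckcao
upea
cxgn
kwt
dez
brn
cqd
jpi
ucdml
shptp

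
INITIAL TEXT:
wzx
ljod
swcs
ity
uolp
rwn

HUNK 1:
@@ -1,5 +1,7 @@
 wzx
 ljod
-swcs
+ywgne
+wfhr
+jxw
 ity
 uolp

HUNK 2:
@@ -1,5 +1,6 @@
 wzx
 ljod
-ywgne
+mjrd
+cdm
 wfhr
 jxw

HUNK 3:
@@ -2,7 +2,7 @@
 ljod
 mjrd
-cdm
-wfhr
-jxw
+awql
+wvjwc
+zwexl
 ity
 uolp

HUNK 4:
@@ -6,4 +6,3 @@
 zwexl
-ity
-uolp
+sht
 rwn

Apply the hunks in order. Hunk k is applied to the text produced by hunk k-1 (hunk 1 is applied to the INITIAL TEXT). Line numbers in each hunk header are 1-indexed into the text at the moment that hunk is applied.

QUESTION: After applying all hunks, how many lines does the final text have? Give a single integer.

Hunk 1: at line 1 remove [swcs] add [ywgne,wfhr,jxw] -> 8 lines: wzx ljod ywgne wfhr jxw ity uolp rwn
Hunk 2: at line 1 remove [ywgne] add [mjrd,cdm] -> 9 lines: wzx ljod mjrd cdm wfhr jxw ity uolp rwn
Hunk 3: at line 2 remove [cdm,wfhr,jxw] add [awql,wvjwc,zwexl] -> 9 lines: wzx ljod mjrd awql wvjwc zwexl ity uolp rwn
Hunk 4: at line 6 remove [ity,uolp] add [sht] -> 8 lines: wzx ljod mjrd awql wvjwc zwexl sht rwn
Final line count: 8

Answer: 8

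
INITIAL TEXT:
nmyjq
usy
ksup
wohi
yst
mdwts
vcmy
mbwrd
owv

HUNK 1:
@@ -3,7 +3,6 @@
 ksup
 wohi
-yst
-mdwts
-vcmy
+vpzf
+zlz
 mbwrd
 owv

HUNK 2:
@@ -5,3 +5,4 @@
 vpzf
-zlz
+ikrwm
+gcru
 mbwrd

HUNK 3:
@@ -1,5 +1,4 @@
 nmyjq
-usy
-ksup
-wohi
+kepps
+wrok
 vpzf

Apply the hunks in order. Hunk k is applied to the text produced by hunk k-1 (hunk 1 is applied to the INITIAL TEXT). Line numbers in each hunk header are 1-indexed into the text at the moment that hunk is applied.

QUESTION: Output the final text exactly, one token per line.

Answer: nmyjq
kepps
wrok
vpzf
ikrwm
gcru
mbwrd
owv

Derivation:
Hunk 1: at line 3 remove [yst,mdwts,vcmy] add [vpzf,zlz] -> 8 lines: nmyjq usy ksup wohi vpzf zlz mbwrd owv
Hunk 2: at line 5 remove [zlz] add [ikrwm,gcru] -> 9 lines: nmyjq usy ksup wohi vpzf ikrwm gcru mbwrd owv
Hunk 3: at line 1 remove [usy,ksup,wohi] add [kepps,wrok] -> 8 lines: nmyjq kepps wrok vpzf ikrwm gcru mbwrd owv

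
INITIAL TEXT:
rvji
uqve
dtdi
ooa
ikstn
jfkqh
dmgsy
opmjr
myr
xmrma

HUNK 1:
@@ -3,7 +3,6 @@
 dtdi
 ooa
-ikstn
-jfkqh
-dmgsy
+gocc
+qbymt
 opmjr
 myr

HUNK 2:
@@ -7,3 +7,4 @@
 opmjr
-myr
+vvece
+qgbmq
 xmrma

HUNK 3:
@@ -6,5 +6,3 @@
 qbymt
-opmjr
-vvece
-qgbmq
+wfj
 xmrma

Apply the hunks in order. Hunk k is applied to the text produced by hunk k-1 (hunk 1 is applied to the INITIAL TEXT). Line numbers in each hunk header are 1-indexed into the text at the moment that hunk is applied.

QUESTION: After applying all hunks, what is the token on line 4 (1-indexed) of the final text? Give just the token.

Hunk 1: at line 3 remove [ikstn,jfkqh,dmgsy] add [gocc,qbymt] -> 9 lines: rvji uqve dtdi ooa gocc qbymt opmjr myr xmrma
Hunk 2: at line 7 remove [myr] add [vvece,qgbmq] -> 10 lines: rvji uqve dtdi ooa gocc qbymt opmjr vvece qgbmq xmrma
Hunk 3: at line 6 remove [opmjr,vvece,qgbmq] add [wfj] -> 8 lines: rvji uqve dtdi ooa gocc qbymt wfj xmrma
Final line 4: ooa

Answer: ooa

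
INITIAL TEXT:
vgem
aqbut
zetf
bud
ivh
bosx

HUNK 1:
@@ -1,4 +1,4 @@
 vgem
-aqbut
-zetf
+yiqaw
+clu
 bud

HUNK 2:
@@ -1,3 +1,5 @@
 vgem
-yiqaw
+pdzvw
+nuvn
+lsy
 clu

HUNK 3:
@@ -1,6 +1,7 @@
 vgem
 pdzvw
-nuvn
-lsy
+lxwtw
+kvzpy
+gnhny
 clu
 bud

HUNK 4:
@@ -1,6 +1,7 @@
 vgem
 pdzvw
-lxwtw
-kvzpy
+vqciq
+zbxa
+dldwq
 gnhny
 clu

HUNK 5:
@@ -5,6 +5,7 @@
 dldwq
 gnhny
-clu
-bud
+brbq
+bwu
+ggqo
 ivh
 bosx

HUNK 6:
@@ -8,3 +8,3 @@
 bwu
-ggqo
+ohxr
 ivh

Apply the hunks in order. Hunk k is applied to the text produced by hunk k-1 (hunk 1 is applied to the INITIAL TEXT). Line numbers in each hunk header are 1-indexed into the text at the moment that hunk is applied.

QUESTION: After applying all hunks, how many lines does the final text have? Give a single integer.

Hunk 1: at line 1 remove [aqbut,zetf] add [yiqaw,clu] -> 6 lines: vgem yiqaw clu bud ivh bosx
Hunk 2: at line 1 remove [yiqaw] add [pdzvw,nuvn,lsy] -> 8 lines: vgem pdzvw nuvn lsy clu bud ivh bosx
Hunk 3: at line 1 remove [nuvn,lsy] add [lxwtw,kvzpy,gnhny] -> 9 lines: vgem pdzvw lxwtw kvzpy gnhny clu bud ivh bosx
Hunk 4: at line 1 remove [lxwtw,kvzpy] add [vqciq,zbxa,dldwq] -> 10 lines: vgem pdzvw vqciq zbxa dldwq gnhny clu bud ivh bosx
Hunk 5: at line 5 remove [clu,bud] add [brbq,bwu,ggqo] -> 11 lines: vgem pdzvw vqciq zbxa dldwq gnhny brbq bwu ggqo ivh bosx
Hunk 6: at line 8 remove [ggqo] add [ohxr] -> 11 lines: vgem pdzvw vqciq zbxa dldwq gnhny brbq bwu ohxr ivh bosx
Final line count: 11

Answer: 11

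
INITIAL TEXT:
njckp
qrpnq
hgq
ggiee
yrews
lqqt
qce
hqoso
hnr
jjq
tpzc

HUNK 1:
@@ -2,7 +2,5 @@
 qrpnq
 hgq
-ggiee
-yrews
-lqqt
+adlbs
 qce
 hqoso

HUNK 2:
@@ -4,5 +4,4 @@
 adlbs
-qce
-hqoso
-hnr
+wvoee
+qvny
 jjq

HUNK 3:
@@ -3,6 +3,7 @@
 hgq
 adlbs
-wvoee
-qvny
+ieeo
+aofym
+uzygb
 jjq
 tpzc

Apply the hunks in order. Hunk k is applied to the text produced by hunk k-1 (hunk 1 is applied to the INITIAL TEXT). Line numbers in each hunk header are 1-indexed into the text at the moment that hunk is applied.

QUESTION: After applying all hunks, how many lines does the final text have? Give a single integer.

Answer: 9

Derivation:
Hunk 1: at line 2 remove [ggiee,yrews,lqqt] add [adlbs] -> 9 lines: njckp qrpnq hgq adlbs qce hqoso hnr jjq tpzc
Hunk 2: at line 4 remove [qce,hqoso,hnr] add [wvoee,qvny] -> 8 lines: njckp qrpnq hgq adlbs wvoee qvny jjq tpzc
Hunk 3: at line 3 remove [wvoee,qvny] add [ieeo,aofym,uzygb] -> 9 lines: njckp qrpnq hgq adlbs ieeo aofym uzygb jjq tpzc
Final line count: 9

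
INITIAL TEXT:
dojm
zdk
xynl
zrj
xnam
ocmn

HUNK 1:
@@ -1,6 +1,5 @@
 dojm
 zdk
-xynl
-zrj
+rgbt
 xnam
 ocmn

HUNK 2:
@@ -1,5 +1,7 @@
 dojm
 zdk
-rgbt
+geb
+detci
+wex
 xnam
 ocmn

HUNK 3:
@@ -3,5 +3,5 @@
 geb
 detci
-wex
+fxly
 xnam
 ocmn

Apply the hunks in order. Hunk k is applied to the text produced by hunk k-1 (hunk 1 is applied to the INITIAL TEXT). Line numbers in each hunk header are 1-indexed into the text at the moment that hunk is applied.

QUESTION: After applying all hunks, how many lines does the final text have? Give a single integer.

Answer: 7

Derivation:
Hunk 1: at line 1 remove [xynl,zrj] add [rgbt] -> 5 lines: dojm zdk rgbt xnam ocmn
Hunk 2: at line 1 remove [rgbt] add [geb,detci,wex] -> 7 lines: dojm zdk geb detci wex xnam ocmn
Hunk 3: at line 3 remove [wex] add [fxly] -> 7 lines: dojm zdk geb detci fxly xnam ocmn
Final line count: 7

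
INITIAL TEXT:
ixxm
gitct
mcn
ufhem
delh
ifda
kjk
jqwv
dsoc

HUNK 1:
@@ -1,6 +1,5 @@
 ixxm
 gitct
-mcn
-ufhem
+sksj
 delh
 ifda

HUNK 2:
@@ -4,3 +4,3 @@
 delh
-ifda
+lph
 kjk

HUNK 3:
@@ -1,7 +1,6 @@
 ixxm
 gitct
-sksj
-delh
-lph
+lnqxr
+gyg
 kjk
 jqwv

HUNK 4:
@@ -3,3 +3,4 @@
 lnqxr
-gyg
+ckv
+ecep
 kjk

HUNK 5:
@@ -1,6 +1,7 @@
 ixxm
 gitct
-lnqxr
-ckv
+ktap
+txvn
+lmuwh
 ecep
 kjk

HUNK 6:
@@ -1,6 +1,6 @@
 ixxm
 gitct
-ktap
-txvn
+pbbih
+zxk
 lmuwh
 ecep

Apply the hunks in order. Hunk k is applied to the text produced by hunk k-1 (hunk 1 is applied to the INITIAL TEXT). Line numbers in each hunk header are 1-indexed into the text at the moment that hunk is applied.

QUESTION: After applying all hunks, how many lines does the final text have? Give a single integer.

Answer: 9

Derivation:
Hunk 1: at line 1 remove [mcn,ufhem] add [sksj] -> 8 lines: ixxm gitct sksj delh ifda kjk jqwv dsoc
Hunk 2: at line 4 remove [ifda] add [lph] -> 8 lines: ixxm gitct sksj delh lph kjk jqwv dsoc
Hunk 3: at line 1 remove [sksj,delh,lph] add [lnqxr,gyg] -> 7 lines: ixxm gitct lnqxr gyg kjk jqwv dsoc
Hunk 4: at line 3 remove [gyg] add [ckv,ecep] -> 8 lines: ixxm gitct lnqxr ckv ecep kjk jqwv dsoc
Hunk 5: at line 1 remove [lnqxr,ckv] add [ktap,txvn,lmuwh] -> 9 lines: ixxm gitct ktap txvn lmuwh ecep kjk jqwv dsoc
Hunk 6: at line 1 remove [ktap,txvn] add [pbbih,zxk] -> 9 lines: ixxm gitct pbbih zxk lmuwh ecep kjk jqwv dsoc
Final line count: 9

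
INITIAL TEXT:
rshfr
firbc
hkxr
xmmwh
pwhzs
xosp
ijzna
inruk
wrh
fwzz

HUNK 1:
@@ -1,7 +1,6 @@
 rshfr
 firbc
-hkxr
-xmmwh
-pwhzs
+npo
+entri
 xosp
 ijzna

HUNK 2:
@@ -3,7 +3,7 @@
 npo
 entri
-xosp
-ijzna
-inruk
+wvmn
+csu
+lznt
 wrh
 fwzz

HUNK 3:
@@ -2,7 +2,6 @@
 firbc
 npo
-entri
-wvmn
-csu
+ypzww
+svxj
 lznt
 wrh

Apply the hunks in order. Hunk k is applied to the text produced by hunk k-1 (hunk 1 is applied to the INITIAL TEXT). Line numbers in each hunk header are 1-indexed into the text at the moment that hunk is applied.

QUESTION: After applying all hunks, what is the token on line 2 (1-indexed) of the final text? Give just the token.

Hunk 1: at line 1 remove [hkxr,xmmwh,pwhzs] add [npo,entri] -> 9 lines: rshfr firbc npo entri xosp ijzna inruk wrh fwzz
Hunk 2: at line 3 remove [xosp,ijzna,inruk] add [wvmn,csu,lznt] -> 9 lines: rshfr firbc npo entri wvmn csu lznt wrh fwzz
Hunk 3: at line 2 remove [entri,wvmn,csu] add [ypzww,svxj] -> 8 lines: rshfr firbc npo ypzww svxj lznt wrh fwzz
Final line 2: firbc

Answer: firbc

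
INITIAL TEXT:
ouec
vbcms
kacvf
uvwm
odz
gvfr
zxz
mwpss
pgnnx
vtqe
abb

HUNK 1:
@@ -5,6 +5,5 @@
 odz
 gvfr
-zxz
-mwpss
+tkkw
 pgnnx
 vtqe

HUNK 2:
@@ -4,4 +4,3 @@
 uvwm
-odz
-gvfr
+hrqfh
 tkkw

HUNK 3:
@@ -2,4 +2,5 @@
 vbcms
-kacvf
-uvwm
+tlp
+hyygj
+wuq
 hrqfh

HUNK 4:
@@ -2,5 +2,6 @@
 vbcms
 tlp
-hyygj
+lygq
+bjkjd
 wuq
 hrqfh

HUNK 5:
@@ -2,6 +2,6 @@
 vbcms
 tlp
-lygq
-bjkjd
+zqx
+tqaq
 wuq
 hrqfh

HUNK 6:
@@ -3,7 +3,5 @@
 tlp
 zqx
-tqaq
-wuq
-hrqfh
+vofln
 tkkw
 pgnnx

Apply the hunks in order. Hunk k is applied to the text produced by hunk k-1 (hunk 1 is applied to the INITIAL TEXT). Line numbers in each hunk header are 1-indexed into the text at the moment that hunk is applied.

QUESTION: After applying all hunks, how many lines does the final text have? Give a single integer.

Hunk 1: at line 5 remove [zxz,mwpss] add [tkkw] -> 10 lines: ouec vbcms kacvf uvwm odz gvfr tkkw pgnnx vtqe abb
Hunk 2: at line 4 remove [odz,gvfr] add [hrqfh] -> 9 lines: ouec vbcms kacvf uvwm hrqfh tkkw pgnnx vtqe abb
Hunk 3: at line 2 remove [kacvf,uvwm] add [tlp,hyygj,wuq] -> 10 lines: ouec vbcms tlp hyygj wuq hrqfh tkkw pgnnx vtqe abb
Hunk 4: at line 2 remove [hyygj] add [lygq,bjkjd] -> 11 lines: ouec vbcms tlp lygq bjkjd wuq hrqfh tkkw pgnnx vtqe abb
Hunk 5: at line 2 remove [lygq,bjkjd] add [zqx,tqaq] -> 11 lines: ouec vbcms tlp zqx tqaq wuq hrqfh tkkw pgnnx vtqe abb
Hunk 6: at line 3 remove [tqaq,wuq,hrqfh] add [vofln] -> 9 lines: ouec vbcms tlp zqx vofln tkkw pgnnx vtqe abb
Final line count: 9

Answer: 9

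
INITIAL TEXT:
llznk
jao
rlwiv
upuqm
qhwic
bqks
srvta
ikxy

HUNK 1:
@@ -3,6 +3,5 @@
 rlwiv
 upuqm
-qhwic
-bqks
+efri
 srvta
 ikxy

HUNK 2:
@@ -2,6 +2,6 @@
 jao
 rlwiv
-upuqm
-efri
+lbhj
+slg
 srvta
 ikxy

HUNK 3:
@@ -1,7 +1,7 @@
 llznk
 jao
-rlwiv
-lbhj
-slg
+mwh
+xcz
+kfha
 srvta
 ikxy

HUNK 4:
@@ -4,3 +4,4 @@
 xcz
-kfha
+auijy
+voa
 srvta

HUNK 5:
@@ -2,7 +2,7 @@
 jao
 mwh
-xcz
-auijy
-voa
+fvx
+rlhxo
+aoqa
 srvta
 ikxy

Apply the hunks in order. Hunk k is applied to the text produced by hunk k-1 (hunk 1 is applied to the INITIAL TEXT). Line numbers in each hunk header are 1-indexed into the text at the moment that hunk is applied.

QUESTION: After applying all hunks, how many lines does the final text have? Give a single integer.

Answer: 8

Derivation:
Hunk 1: at line 3 remove [qhwic,bqks] add [efri] -> 7 lines: llznk jao rlwiv upuqm efri srvta ikxy
Hunk 2: at line 2 remove [upuqm,efri] add [lbhj,slg] -> 7 lines: llznk jao rlwiv lbhj slg srvta ikxy
Hunk 3: at line 1 remove [rlwiv,lbhj,slg] add [mwh,xcz,kfha] -> 7 lines: llznk jao mwh xcz kfha srvta ikxy
Hunk 4: at line 4 remove [kfha] add [auijy,voa] -> 8 lines: llznk jao mwh xcz auijy voa srvta ikxy
Hunk 5: at line 2 remove [xcz,auijy,voa] add [fvx,rlhxo,aoqa] -> 8 lines: llznk jao mwh fvx rlhxo aoqa srvta ikxy
Final line count: 8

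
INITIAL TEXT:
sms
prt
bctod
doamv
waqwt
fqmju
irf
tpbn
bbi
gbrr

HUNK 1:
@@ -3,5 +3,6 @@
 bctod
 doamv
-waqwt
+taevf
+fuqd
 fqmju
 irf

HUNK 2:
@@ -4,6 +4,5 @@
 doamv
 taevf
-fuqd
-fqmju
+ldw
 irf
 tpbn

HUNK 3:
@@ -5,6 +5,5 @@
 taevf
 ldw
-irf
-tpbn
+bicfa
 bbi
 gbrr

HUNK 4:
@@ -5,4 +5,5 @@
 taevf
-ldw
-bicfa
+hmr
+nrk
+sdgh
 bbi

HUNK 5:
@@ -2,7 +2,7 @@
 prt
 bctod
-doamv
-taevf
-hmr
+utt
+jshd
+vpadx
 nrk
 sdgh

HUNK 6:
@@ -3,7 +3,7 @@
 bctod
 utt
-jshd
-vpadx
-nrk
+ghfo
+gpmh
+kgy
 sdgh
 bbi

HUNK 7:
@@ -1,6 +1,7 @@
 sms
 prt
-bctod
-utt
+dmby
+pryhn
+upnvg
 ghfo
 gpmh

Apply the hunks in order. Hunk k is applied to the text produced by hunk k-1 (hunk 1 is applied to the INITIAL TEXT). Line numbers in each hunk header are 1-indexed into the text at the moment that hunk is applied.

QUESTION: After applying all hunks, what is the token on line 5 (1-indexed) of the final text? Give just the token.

Answer: upnvg

Derivation:
Hunk 1: at line 3 remove [waqwt] add [taevf,fuqd] -> 11 lines: sms prt bctod doamv taevf fuqd fqmju irf tpbn bbi gbrr
Hunk 2: at line 4 remove [fuqd,fqmju] add [ldw] -> 10 lines: sms prt bctod doamv taevf ldw irf tpbn bbi gbrr
Hunk 3: at line 5 remove [irf,tpbn] add [bicfa] -> 9 lines: sms prt bctod doamv taevf ldw bicfa bbi gbrr
Hunk 4: at line 5 remove [ldw,bicfa] add [hmr,nrk,sdgh] -> 10 lines: sms prt bctod doamv taevf hmr nrk sdgh bbi gbrr
Hunk 5: at line 2 remove [doamv,taevf,hmr] add [utt,jshd,vpadx] -> 10 lines: sms prt bctod utt jshd vpadx nrk sdgh bbi gbrr
Hunk 6: at line 3 remove [jshd,vpadx,nrk] add [ghfo,gpmh,kgy] -> 10 lines: sms prt bctod utt ghfo gpmh kgy sdgh bbi gbrr
Hunk 7: at line 1 remove [bctod,utt] add [dmby,pryhn,upnvg] -> 11 lines: sms prt dmby pryhn upnvg ghfo gpmh kgy sdgh bbi gbrr
Final line 5: upnvg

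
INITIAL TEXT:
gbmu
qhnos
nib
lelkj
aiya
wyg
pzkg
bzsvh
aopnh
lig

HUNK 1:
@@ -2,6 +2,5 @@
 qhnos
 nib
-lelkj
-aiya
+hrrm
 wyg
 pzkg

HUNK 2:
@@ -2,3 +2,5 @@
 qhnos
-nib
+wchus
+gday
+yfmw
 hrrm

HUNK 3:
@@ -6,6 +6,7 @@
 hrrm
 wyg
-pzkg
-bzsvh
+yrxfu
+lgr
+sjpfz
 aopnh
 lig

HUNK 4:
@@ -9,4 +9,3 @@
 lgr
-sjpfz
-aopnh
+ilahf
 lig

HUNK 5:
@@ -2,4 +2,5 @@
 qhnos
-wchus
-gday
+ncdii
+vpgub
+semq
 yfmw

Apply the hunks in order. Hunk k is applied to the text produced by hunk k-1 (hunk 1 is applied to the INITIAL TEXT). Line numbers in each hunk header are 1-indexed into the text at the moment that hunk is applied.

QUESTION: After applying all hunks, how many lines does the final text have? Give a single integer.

Answer: 12

Derivation:
Hunk 1: at line 2 remove [lelkj,aiya] add [hrrm] -> 9 lines: gbmu qhnos nib hrrm wyg pzkg bzsvh aopnh lig
Hunk 2: at line 2 remove [nib] add [wchus,gday,yfmw] -> 11 lines: gbmu qhnos wchus gday yfmw hrrm wyg pzkg bzsvh aopnh lig
Hunk 3: at line 6 remove [pzkg,bzsvh] add [yrxfu,lgr,sjpfz] -> 12 lines: gbmu qhnos wchus gday yfmw hrrm wyg yrxfu lgr sjpfz aopnh lig
Hunk 4: at line 9 remove [sjpfz,aopnh] add [ilahf] -> 11 lines: gbmu qhnos wchus gday yfmw hrrm wyg yrxfu lgr ilahf lig
Hunk 5: at line 2 remove [wchus,gday] add [ncdii,vpgub,semq] -> 12 lines: gbmu qhnos ncdii vpgub semq yfmw hrrm wyg yrxfu lgr ilahf lig
Final line count: 12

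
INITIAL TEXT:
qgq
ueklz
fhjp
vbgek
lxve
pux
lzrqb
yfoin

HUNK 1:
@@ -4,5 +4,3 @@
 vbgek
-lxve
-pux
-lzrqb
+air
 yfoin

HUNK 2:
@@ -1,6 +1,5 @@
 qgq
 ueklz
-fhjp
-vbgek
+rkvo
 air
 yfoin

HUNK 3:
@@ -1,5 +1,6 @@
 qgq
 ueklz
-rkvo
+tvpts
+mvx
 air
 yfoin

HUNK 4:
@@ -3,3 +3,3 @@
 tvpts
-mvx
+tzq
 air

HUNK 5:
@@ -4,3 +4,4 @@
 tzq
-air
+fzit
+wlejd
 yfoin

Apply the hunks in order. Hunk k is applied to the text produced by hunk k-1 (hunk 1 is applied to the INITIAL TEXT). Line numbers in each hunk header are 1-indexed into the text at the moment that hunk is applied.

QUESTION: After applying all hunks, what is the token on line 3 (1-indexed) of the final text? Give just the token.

Answer: tvpts

Derivation:
Hunk 1: at line 4 remove [lxve,pux,lzrqb] add [air] -> 6 lines: qgq ueklz fhjp vbgek air yfoin
Hunk 2: at line 1 remove [fhjp,vbgek] add [rkvo] -> 5 lines: qgq ueklz rkvo air yfoin
Hunk 3: at line 1 remove [rkvo] add [tvpts,mvx] -> 6 lines: qgq ueklz tvpts mvx air yfoin
Hunk 4: at line 3 remove [mvx] add [tzq] -> 6 lines: qgq ueklz tvpts tzq air yfoin
Hunk 5: at line 4 remove [air] add [fzit,wlejd] -> 7 lines: qgq ueklz tvpts tzq fzit wlejd yfoin
Final line 3: tvpts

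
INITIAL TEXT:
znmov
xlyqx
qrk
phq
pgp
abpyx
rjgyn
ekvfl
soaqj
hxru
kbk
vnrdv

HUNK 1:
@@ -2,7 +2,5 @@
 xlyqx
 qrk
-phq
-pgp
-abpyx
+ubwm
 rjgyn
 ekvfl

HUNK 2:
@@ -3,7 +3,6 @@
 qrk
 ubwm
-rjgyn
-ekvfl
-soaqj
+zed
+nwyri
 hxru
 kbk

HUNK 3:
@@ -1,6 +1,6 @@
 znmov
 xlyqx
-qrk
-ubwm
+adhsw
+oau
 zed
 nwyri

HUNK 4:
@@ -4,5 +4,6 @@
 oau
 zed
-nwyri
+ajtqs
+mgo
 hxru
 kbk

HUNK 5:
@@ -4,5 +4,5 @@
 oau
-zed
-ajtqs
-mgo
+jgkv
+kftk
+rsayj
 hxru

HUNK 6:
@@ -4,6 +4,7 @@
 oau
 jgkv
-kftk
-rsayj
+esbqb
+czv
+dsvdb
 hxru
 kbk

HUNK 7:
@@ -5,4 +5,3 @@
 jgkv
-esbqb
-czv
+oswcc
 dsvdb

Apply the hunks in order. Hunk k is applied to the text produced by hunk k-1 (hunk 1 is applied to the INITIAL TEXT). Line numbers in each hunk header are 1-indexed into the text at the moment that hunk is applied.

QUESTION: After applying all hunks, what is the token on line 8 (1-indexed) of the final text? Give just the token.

Hunk 1: at line 2 remove [phq,pgp,abpyx] add [ubwm] -> 10 lines: znmov xlyqx qrk ubwm rjgyn ekvfl soaqj hxru kbk vnrdv
Hunk 2: at line 3 remove [rjgyn,ekvfl,soaqj] add [zed,nwyri] -> 9 lines: znmov xlyqx qrk ubwm zed nwyri hxru kbk vnrdv
Hunk 3: at line 1 remove [qrk,ubwm] add [adhsw,oau] -> 9 lines: znmov xlyqx adhsw oau zed nwyri hxru kbk vnrdv
Hunk 4: at line 4 remove [nwyri] add [ajtqs,mgo] -> 10 lines: znmov xlyqx adhsw oau zed ajtqs mgo hxru kbk vnrdv
Hunk 5: at line 4 remove [zed,ajtqs,mgo] add [jgkv,kftk,rsayj] -> 10 lines: znmov xlyqx adhsw oau jgkv kftk rsayj hxru kbk vnrdv
Hunk 6: at line 4 remove [kftk,rsayj] add [esbqb,czv,dsvdb] -> 11 lines: znmov xlyqx adhsw oau jgkv esbqb czv dsvdb hxru kbk vnrdv
Hunk 7: at line 5 remove [esbqb,czv] add [oswcc] -> 10 lines: znmov xlyqx adhsw oau jgkv oswcc dsvdb hxru kbk vnrdv
Final line 8: hxru

Answer: hxru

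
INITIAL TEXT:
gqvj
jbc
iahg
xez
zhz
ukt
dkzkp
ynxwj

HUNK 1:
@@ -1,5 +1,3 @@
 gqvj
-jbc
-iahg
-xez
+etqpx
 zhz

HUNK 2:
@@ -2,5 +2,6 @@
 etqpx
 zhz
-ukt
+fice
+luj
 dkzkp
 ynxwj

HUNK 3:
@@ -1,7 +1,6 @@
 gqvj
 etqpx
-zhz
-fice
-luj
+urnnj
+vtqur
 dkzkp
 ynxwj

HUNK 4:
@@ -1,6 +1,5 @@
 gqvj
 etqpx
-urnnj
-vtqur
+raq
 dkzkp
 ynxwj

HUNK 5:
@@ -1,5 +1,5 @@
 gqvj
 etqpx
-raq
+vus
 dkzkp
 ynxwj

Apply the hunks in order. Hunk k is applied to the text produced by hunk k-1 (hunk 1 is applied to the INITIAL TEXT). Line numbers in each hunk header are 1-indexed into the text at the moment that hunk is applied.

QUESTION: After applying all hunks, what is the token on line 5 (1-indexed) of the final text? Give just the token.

Answer: ynxwj

Derivation:
Hunk 1: at line 1 remove [jbc,iahg,xez] add [etqpx] -> 6 lines: gqvj etqpx zhz ukt dkzkp ynxwj
Hunk 2: at line 2 remove [ukt] add [fice,luj] -> 7 lines: gqvj etqpx zhz fice luj dkzkp ynxwj
Hunk 3: at line 1 remove [zhz,fice,luj] add [urnnj,vtqur] -> 6 lines: gqvj etqpx urnnj vtqur dkzkp ynxwj
Hunk 4: at line 1 remove [urnnj,vtqur] add [raq] -> 5 lines: gqvj etqpx raq dkzkp ynxwj
Hunk 5: at line 1 remove [raq] add [vus] -> 5 lines: gqvj etqpx vus dkzkp ynxwj
Final line 5: ynxwj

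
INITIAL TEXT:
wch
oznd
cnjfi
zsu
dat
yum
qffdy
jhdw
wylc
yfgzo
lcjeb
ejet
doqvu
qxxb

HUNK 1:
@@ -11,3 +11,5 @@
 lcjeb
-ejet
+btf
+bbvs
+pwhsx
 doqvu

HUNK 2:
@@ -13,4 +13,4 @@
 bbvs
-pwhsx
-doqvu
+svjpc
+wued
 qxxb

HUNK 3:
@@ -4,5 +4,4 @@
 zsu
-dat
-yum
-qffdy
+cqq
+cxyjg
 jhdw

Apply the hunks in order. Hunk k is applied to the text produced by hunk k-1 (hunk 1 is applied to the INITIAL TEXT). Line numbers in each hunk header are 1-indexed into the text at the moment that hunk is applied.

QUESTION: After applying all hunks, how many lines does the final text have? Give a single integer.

Answer: 15

Derivation:
Hunk 1: at line 11 remove [ejet] add [btf,bbvs,pwhsx] -> 16 lines: wch oznd cnjfi zsu dat yum qffdy jhdw wylc yfgzo lcjeb btf bbvs pwhsx doqvu qxxb
Hunk 2: at line 13 remove [pwhsx,doqvu] add [svjpc,wued] -> 16 lines: wch oznd cnjfi zsu dat yum qffdy jhdw wylc yfgzo lcjeb btf bbvs svjpc wued qxxb
Hunk 3: at line 4 remove [dat,yum,qffdy] add [cqq,cxyjg] -> 15 lines: wch oznd cnjfi zsu cqq cxyjg jhdw wylc yfgzo lcjeb btf bbvs svjpc wued qxxb
Final line count: 15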